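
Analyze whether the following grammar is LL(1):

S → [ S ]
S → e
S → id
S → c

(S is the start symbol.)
A grammar is LL(1) if for each non-terminal N with multiple productions, the predict sets of those productions are pairwise disjoint, where PREDICT(N → α) = (FIRST(α) \ {ε}) ∪ (FOLLOW(N) if α ⇒* ε).

For S:
  PREDICT(S → '[' S ']') = { '[' }
  PREDICT(S → e) = { 'e' }
  PREDICT(S → id) = { 'id' }
  PREDICT(S → c) = { 'c' }

All predict sets are disjoint. The grammar IS LL(1).

Answer: Yes, the grammar is LL(1).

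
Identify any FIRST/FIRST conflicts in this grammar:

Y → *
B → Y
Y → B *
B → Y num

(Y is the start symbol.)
A FIRST/FIRST conflict occurs when two productions N → α and N → β for the same non-terminal have FIRST(α) ∩ FIRST(β) ≠ ∅ (with ε ∈ FIRST of a nullable right-hand side, so two nullable alternatives also conflict).

FIRST sets of the non-terminals at (or reachable through a nullable prefix from) the front of some alternative:
  FIRST(B) = { '*' }
  FIRST(Y) = { '*' }

Productions for Y:
  Y → *: FIRST = { '*' }
  Y → B *: FIRST = { '*' }
Productions for B:
  B → Y: FIRST = { '*' }
  B → Y num: FIRST = { '*' }

Conflict for Y: Y → * and Y → B *
  Overlap: { '*' }
Conflict for B: B → Y and B → Y num
  Overlap: { '*' }

Answer: Yes. Y → '*' / Y → B '*' on { '*' }; B → Y / B → Y num on { '*' }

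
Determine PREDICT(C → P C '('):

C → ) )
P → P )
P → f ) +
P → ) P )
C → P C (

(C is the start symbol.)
{ ')', 'f' }

PREDICT(C → P C '(') = (FIRST(RHS) \ {ε}) ∪ (FOLLOW(C) if ε ∈ FIRST(RHS), i.e. RHS ⇒* ε)
FIRST(P) = { ')', 'f' }
FIRST(P C '(') = { ')', 'f' }
ε ∉ FIRST(P C '('), so FOLLOW(C) is not added.
PREDICT(C → P C '(') = { ')', 'f' }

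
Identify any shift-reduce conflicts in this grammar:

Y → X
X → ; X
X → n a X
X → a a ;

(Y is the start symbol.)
A shift-reduce conflict occurs when an LR(0) state has both:
  - a complete (reduce) item [A → α .] (dot at the end), and
  - a shift item [B → β . c γ] (dot before a terminal).

Augment with Y' → Y and build the canonical LR(0) collection (I0 = CLOSURE({[Y' → . Y]}), then GOTO on every symbol after a dot until no new states appear). It has 11 states:
  I0: { [X → . ; X], [X → . a a ;], [X → . n a X], [Y → . X], [Y' → . Y] }  — shift
  I1: { [X → . ; X], [X → . a a ;], [X → . n a X], [X → ; . X] }  — shift
  I2: { [Y → X .] }  — reduce
  I3: { [Y' → Y .] }  — accept
  I4: { [X → a . a ;] }  — shift
  I5: { [X → n . a X] }  — shift
  I6: { [X → . ; X], [X → . a a ;], [X → . n a X], [X → n a . X] }  — shift
  I7: { [X → n a X .] }  — reduce
  I8: { [X → a a . ;] }  — shift
  I9: { [X → a a ; .] }  — reduce
  I10: { [X → ; X .] }  — reduce

No state contains both a complete item and a shift item.

Answer: No shift-reduce conflicts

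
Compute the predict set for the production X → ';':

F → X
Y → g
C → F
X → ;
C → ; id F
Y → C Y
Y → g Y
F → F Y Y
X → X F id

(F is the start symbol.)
{ ';' }

PREDICT(X → ';') = (FIRST(RHS) \ {ε}) ∪ (FOLLOW(X) if ε ∈ FIRST(RHS), i.e. RHS ⇒* ε)
FIRST(';') = { ';' }
ε ∉ FIRST(';'), so FOLLOW(X) is not added.
PREDICT(X → ';') = { ';' }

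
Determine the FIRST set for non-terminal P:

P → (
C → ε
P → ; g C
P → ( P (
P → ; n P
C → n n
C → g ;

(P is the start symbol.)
{ '(', ';' }

From P → (:
  - '(' is a terminal: add '(' and stop
From P → ; g C:
  - ';' is a terminal: add ';' and stop
From P → ( P (:
  - '(' is a terminal: add '(' and stop
From P → ; n P:
  - ';' is a terminal: add ';' and stop

Collecting: FIRST(P) = { '(', ';' }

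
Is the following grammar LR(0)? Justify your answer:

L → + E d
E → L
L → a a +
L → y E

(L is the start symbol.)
A grammar is LR(0) if no state in the canonical LR(0) collection has:
  - both a shift item (dot before a terminal) and a complete item (shift-reduce conflict), or
  - two or more complete items (reduce-reduce conflict; the accept item [L' → L .] counts as a complete item here).

Augment with L' → L and build the canonical LR(0) collection (I0 = CLOSURE({[L' → . L]}), then GOTO on every symbol after a dot until no new states appear). It has 11 states:
  I0: { [L → . + E d], [L → . a a +], [L → . y E], [L' → . L] }  — shift
  I1: { [E → . L], [L → + . E d], [L → . + E d], [L → . a a +], [L → . y E] }  — shift
  I2: { [L' → L .] }  — accept
  I3: { [L → a . a +] }  — shift
  I4: { [E → . L], [L → . + E d], [L → . a a +], [L → . y E], [L → y . E] }  — shift
  I5: { [L → y E .] }  — reduce
  I6: { [E → L .] }  — reduce
  I7: { [L → a a . +] }  — shift
  I8: { [L → a a + .] }  — reduce
  I9: { [L → + E . d] }  — shift
  I10: { [L → + E d .] }  — reduce

Every state is either a pure shift/goto state or contains exactly one complete item and nothing to shift — no conflicts. The grammar is LR(0).

Answer: Yes, the grammar is LR(0)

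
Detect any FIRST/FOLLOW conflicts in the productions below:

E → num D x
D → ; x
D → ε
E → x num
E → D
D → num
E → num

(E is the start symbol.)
A FIRST/FOLLOW conflict occurs when a non-terminal N has a nullable alternative N → β (β ⇒* ε) and another alternative N → α with FIRST(α) ∩ FOLLOW(N) ≠ ∅: on such a lookahead the parser cannot decide between expanding α and letting N vanish via β.

Nullable non-terminals: D, E.
FIRST sets used below: FIRST(D) = { ';', 'num', ε }

D: nullable alternative(s) D → ε; FOLLOW(D) = { $, 'x' }
  D → ; x: FIRST \ {ε} = { ';' } — disjoint from FOLLOW(D)
  D → ε: FIRST \ {ε} = { } — this is the only nullable alternative, skip
  D → num: FIRST \ {ε} = { 'num' } — disjoint from FOLLOW(D)

E: nullable alternative(s) E → D; FOLLOW(E) = { $ }
  E → num D x: FIRST \ {ε} = { 'num' } — disjoint from FOLLOW(E)
  E → x num: FIRST \ {ε} = { 'x' } — disjoint from FOLLOW(E)
  E → D: FIRST \ {ε} = { ';', 'num' } — this is the only nullable alternative, skip
  E → num: FIRST \ {ε} = { 'num' } — disjoint from FOLLOW(E)

No FIRST/FOLLOW conflicts found.

Answer: No FIRST/FOLLOW conflicts.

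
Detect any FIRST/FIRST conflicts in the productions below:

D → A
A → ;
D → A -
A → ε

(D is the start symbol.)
A FIRST/FIRST conflict occurs when two productions N → α and N → β for the same non-terminal have FIRST(α) ∩ FIRST(β) ≠ ∅ (with ε ∈ FIRST of a nullable right-hand side, so two nullable alternatives also conflict).

FIRST sets of the non-terminals at (or reachable through a nullable prefix from) the front of some alternative:
  FIRST(A) = { ';', ε }

Productions for D:
  D → A: FIRST = { ';', ε }
  D → A -: FIRST = { '-', ';' }
Productions for A:
  A → ;: FIRST = { ';' }
  A → ε: FIRST = { ε }

Conflict for D: D → A and D → A -
  Overlap: { ';' }

Answer: Yes. D → A / D → A '-' on { ';' }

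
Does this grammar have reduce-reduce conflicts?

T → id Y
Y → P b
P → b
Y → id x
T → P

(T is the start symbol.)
A reduce-reduce conflict occurs when an LR(0) state has two complete items [A → α .] and [B → β .] — both call for a reduction, and with no lookahead the parser cannot choose between them.

Augment with T' → T and build the canonical LR(0) collection (I0 = CLOSURE({[T' → . T]}), then GOTO on every symbol after a dot until no new states appear). It has 10 states:
  I0: { [P → . b], [T → . P], [T → . id Y], [T' → . T] }  — shift
  I1: { [T → P .] }  — reduce
  I2: { [T' → T .] }  — accept
  I3: { [P → b .] }  — reduce
  I4: { [P → . b], [T → id . Y], [Y → . P b], [Y → . id x] }  — shift
  I5: { [Y → P . b] }  — shift
  I6: { [T → id Y .] }  — reduce
  I7: { [Y → id . x] }  — shift
  I8: { [Y → id x .] }  — reduce
  I9: { [Y → P b .] }  — reduce

No state contains more than one complete item.

Answer: No reduce-reduce conflicts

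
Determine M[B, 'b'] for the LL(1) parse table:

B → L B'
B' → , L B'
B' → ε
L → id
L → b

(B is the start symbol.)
B → L B'

To find M[B, 'b'], we find productions for B where 'b' is in the predict set (PREDICT(N → α) = (FIRST(α) \ {ε}) ∪ (FOLLOW(N) if α ⇒* ε)).

Relevant sets:
  FIRST(L) = { 'b', 'id' }

B → L B': PREDICT = { 'b', 'id' }
  'b' is in predict set, so this production goes in M[B, 'b']

M[B, 'b'] = B → L B'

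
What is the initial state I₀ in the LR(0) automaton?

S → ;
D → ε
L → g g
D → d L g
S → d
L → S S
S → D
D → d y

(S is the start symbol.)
First, augment the grammar with S' → S
I₀ = CLOSURE({ [S' → . S] }):
  [S' → . S] has the dot before S: add [S → . ;], [S → . d], [S → . D]
  [S → . D] has the dot before D: add [D → .], [D → . d L g], [D → . d y]
No further items can be added.

I₀ = { [D → . d L g], [D → . d y], [D → .], [S → . ;], [S → . D], [S → . d], [S' → . S] }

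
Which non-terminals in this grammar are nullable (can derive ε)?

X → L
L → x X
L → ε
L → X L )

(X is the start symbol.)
A non-terminal is nullable if it can derive ε (the empty string): either it has an ε-production, or it has a production whose right-hand side consists entirely of nullable non-terminals.

ε-productions: L → ε
So L is immediately nullable.
X → L: every symbol on the right is nullable, so X is nullable too.
Every non-terminal is now nullable.
Nullable = { 'L', 'X' }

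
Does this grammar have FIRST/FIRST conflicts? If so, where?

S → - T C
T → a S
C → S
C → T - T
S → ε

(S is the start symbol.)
FIRST sets of the non-terminals at (or reachable through a nullable prefix from) the front of some alternative:
  FIRST(S) = { '-', ε }
  FIRST(T) = { 'a' }

Productions for S:
  S → - T C: FIRST = { '-' }
  S → ε: FIRST = { ε }
Productions for C:
  C → S: FIRST = { '-', ε }
  C → T - T: FIRST = { 'a' }
T has only one production, so no FIRST/FIRST conflict is possible there.

All alternatives of each non-terminal have pairwise disjoint FIRST sets.

Answer: No FIRST/FIRST conflicts.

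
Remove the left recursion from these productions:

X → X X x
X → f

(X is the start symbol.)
X is directly left-recursive. The standard transformation for
  A → A α₁ | ... | A α_m | β₁ | ... | β_n
is
  A  → β₁ A' | ... | β_n A'
  A' → α₁ A' | ... | α_m A' | ε

X → f becomes X → f X'
X → X X x becomes X' → X x X'
Add X' → ε

Resulting grammar:
X → f X'
X' → X x X'
X' → ε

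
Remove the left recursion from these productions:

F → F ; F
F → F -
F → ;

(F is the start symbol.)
F is directly left-recursive. The standard transformation for
  A → A α₁ | ... | A α_m | β₁ | ... | β_n
is
  A  → β₁ A' | ... | β_n A'
  A' → α₁ A' | ... | α_m A' | ε

F → ; becomes F → ; F'
F → F ; F becomes F' → ; F F'
F → F - becomes F' → - F'
Add F' → ε

Resulting grammar:
F → ; F'
F' → ; F F'
F' → - F'
F' → ε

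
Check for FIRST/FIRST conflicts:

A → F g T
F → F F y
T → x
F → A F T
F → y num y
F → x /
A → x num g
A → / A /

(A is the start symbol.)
Yes. A → F g T / A → x num g on { 'x' }; A → F g T / A → '/' A '/' on { '/' }; F → F F y / F → A F T on { '/', 'x', 'y' }; F → F F y / F → y num y on { 'y' }; F → F F y / F → x '/' on { 'x' }; F → A F T / F → y num y on { 'y' }; F → A F T / F → x '/' on { 'x' }

FIRST sets of the non-terminals at (or reachable through a nullable prefix from) the front of some alternative:
  FIRST(F) = { '/', 'x', 'y' }
  FIRST(A) = { '/', 'x', 'y' }

Productions for A:
  A → F g T: FIRST = { '/', 'x', 'y' }
  A → x num g: FIRST = { 'x' }
  A → / A /: FIRST = { '/' }
Productions for F:
  F → F F y: FIRST = { '/', 'x', 'y' }
  F → A F T: FIRST = { '/', 'x', 'y' }
  F → y num y: FIRST = { 'y' }
  F → x /: FIRST = { 'x' }
T has only one production, so no FIRST/FIRST conflict is possible there.

Conflict for A: A → F g T and A → x num g
  Overlap: { 'x' }
Conflict for A: A → F g T and A → / A /
  Overlap: { '/' }
Conflict for F: F → F F y and F → A F T
  Overlap: { '/', 'x', 'y' }
Conflict for F: F → F F y and F → y num y
  Overlap: { 'y' }
Conflict for F: F → F F y and F → x /
  Overlap: { 'x' }
Conflict for F: F → A F T and F → y num y
  Overlap: { 'y' }
Conflict for F: F → A F T and F → x /
  Overlap: { 'x' }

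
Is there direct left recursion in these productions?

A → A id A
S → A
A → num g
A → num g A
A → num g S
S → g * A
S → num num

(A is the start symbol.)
Yes, A is left-recursive

Direct left recursion occurs when N → N α for some non-terminal N (the right-hand side begins with the left-hand side itself).

A → A id A: LEFT RECURSIVE (starts with A)
S → A: starts with A
A → num g: starts with num
A → num g A: starts with num
A → num g S: starts with num
S → g * A: starts with g
S → num num: starts with num

The grammar has direct left recursion on: A.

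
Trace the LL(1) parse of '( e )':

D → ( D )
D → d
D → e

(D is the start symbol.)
Stack is shown with the top on the left.

Stack    Input    Action
------------------------
D $      ( e ) $  output D → ( D )
( D ) $  ( e ) $  match '('
D ) $    e ) $    output D → e
e ) $    e ) $    match 'e'
) $      ) $      match ')'
$        $        accept

The string is accepted.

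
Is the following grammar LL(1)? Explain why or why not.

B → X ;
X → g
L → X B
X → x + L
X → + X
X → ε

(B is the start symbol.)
A grammar is LL(1) if for each non-terminal N with multiple productions, the predict sets of those productions are pairwise disjoint, where PREDICT(N → α) = (FIRST(α) \ {ε}) ∪ (FOLLOW(N) if α ⇒* ε).

Relevant sets:
  FOLLOW(X) = { '+', ';', 'g', 'x' }

For X:
  PREDICT(X → g) = { 'g' }
  PREDICT(X → x '+' L) = { 'x' }
  PREDICT(X → '+' X) = { '+' }
  PREDICT(X → ε) = { '+', ';', 'g', 'x' }
B, L have a single production, so nothing to check there.

Conflict found: Predict set conflict for X: { 'g' }
The grammar is NOT LL(1).

Answer: No. Predict set conflict for X: { 'g' }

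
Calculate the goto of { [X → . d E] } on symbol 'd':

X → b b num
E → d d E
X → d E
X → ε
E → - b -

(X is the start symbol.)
GOTO(I, 'd') = CLOSURE({ [A → αX.β] : [A → α.Xβ] ∈ I, X = 'd' })

Items with dot before 'd', with the dot advanced:
  [X → . d E] → [X → d . E]
Closure of the advanced items:
  [X → d . E] has the dot before E: add [E → . d d E], [E → . - b -]

GOTO = { [E → . - b -], [E → . d d E], [X → d . E] }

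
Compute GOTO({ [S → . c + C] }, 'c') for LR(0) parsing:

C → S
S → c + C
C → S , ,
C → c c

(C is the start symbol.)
{ [S → c . + C] }

GOTO(I, 'c') = CLOSURE({ [A → αX.β] : [A → α.Xβ] ∈ I, X = 'c' })

Items with dot before 'c', with the dot advanced:
  [S → . c + C] → [S → c . + C]
Closure adds nothing (no advanced item has the dot before a non-terminal).

GOTO = { [S → c . + C] }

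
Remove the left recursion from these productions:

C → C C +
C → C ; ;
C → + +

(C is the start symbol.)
C → + + C'
C' → C + C'
C' → ; ; C'
C' → ε

C is directly left-recursive. The standard transformation for
  A → A α₁ | ... | A α_m | β₁ | ... | β_n
is
  A  → β₁ A' | ... | β_n A'
  A' → α₁ A' | ... | α_m A' | ε

C → + + becomes C → + + C'
C → C C + becomes C' → C + C'
C → C ; ; becomes C' → ; ; C'
Add C' → ε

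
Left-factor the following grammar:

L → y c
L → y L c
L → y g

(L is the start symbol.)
Left-factoring transforms A → αβ₁ | αβ₂ into A → αA' and A' → β₁ | β₂
(α is the longest common prefix among the alternatives). Repeat until
no nonterminal has two alternatives with a common prefix.

Round 1: L has alternatives sharing prefix 'y'. Introduce L': L → y L'
  Add: L' → c
  Add: L' → L c
  Add: L' → g

No remaining common prefixes — done.

Resulting grammar:
L → y L'
L' → c
L' → L c
L' → g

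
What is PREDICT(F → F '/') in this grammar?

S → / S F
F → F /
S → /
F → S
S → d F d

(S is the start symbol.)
{ '/', 'd' }

PREDICT(F → F '/') = (FIRST(RHS) \ {ε}) ∪ (FOLLOW(F) if ε ∈ FIRST(RHS), i.e. RHS ⇒* ε)
FIRST(F) = { '/', 'd' }
FIRST(F '/') = { '/', 'd' }
ε ∉ FIRST(F '/'), so FOLLOW(F) is not added.
PREDICT(F → F '/') = { '/', 'd' }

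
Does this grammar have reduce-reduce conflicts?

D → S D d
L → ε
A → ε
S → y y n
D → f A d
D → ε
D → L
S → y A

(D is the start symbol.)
Augment with D' → D and build the canonical LR(0) collection (I0 = CLOSURE({[D' → . D]}), then GOTO on every symbol after a dot until no new states appear). It has 13 states:
  I0: { [D → . L], [D → . S D d], [D → . f A d], [D → .], [D' → . D], [L → .], [S → . y A], [S → . y y n] }  — shift, 2 reduces
  I1: { [D' → D .] }  — accept
  I2: { [D → L .] }  — reduce
  I3: { [D → . L], [D → . S D d], [D → . f A d], [D → .], [D → S . D d], [L → .], [S → . y A], [S → . y y n] }  — shift, 2 reduces
  I4: { [A → .], [D → f . A d] }  — reduce
  I5: { [A → .], [S → y . A], [S → y . y n] }  — shift, reduce
  I6: { [S → y A .] }  — reduce
  I7: { [S → y y . n] }  — shift
  I8: { [S → y y n .] }  — reduce
  I9: { [D → f A . d] }  — shift
  I10: { [D → f A d .] }  — reduce
  I11: { [D → S D . d] }  — shift
  I12: { [D → S D d .] }  — reduce

I0 contains complete items [D → .], [L → .] — reduce-reduce conflict.
I3 contains complete items [D → .], [L → .] — reduce-reduce conflict.

Answer: Yes — I0: [D → .] vs [L → .]; I3: [D → .] vs [L → .]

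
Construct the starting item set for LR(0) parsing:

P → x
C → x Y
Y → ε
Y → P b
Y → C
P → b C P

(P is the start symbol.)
First, augment the grammar with P' → P
I₀ = CLOSURE({ [P' → . P] }):
  [P' → . P] has the dot before P: add [P → . x], [P → . b C P]
No further items can be added.

I₀ = { [P → . b C P], [P → . x], [P' → . P] }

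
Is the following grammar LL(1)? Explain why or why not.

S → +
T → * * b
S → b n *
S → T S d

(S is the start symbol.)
Relevant sets:
  FIRST(T) = { '*' }

For S:
  PREDICT(S → '+') = { '+' }
  PREDICT(S → b n '*') = { 'b' }
  PREDICT(S → T S d) = { '*' }
T has a single production, so nothing to check there.

All predict sets are disjoint. The grammar IS LL(1).

Answer: Yes, the grammar is LL(1).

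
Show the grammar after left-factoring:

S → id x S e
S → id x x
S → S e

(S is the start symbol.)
S → id x S'
S' → S e
S' → x
S → S e

Left-factoring transforms A → αβ₁ | αβ₂ into A → αA' and A' → β₁ | β₂
(α is the longest common prefix among the alternatives). Repeat until
no nonterminal has two alternatives with a common prefix.

Round 1: S has alternatives sharing prefix 'id x'. Introduce S': S → id x S'
  Add: S' → S e
  Add: S' → x

No remaining common prefixes — done.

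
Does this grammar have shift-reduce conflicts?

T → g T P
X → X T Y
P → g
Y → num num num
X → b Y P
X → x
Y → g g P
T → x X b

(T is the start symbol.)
No shift-reduce conflicts

A shift-reduce conflict occurs when an LR(0) state has both:
  - a complete (reduce) item [A → α .] (dot at the end), and
  - a shift item [B → β . c γ] (dot before a terminal).

Augment with T' → T and build the canonical LR(0) collection (I0 = CLOSURE({[T' → . T]}), then GOTO on every symbol after a dot until no new states appear). It has 21 states:
  I0: { [T → . g T P], [T → . x X b], [T' → . T] }  — shift
  I1: { [T' → T .] }  — accept
  I2: { [T → . g T P], [T → . x X b], [T → g . T P] }  — shift
  I3: { [T → x . X b], [X → . X T Y], [X → . b Y P], [X → . x] }  — shift
  I4: { [T → . g T P], [T → . x X b], [T → x X . b], [X → X . T Y] }  — shift
  I5: { [X → b . Y P], [Y → . g g P], [Y → . num num num] }  — shift
  I6: { [X → x .] }  — reduce
  I7: { [P → . g], [X → b Y . P] }  — shift
  I8: { [Y → g . g P] }  — shift
  I9: { [Y → num . num num] }  — shift
  I10: { [Y → num num . num] }  — shift
  I11: { [Y → num num num .] }  — reduce
  I12: { [P → . g], [Y → g g . P] }  — shift
  I13: { [Y → g g P .] }  — reduce
  I14: { [P → g .] }  — reduce
  I15: { [X → b Y P .] }  — reduce
  I16: { [X → X T . Y], [Y → . g g P], [Y → . num num num] }  — shift
  I17: { [T → x X b .] }  — reduce
  I18: { [X → X T Y .] }  — reduce
  I19: { [P → . g], [T → g T . P] }  — shift
  I20: { [T → g T P .] }  — reduce

No state contains both a complete item and a shift item.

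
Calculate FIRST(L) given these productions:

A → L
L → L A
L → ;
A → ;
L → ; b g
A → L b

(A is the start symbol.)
From L → L A:
  - L is the symbol being defined: contributes nothing new
    L is not nullable, so stop
From L → ;:
  - ';' is a terminal: add ';' and stop
From L → ; b g:
  - ';' is a terminal: add ';' and stop

Collecting: FIRST(L) = { ';' }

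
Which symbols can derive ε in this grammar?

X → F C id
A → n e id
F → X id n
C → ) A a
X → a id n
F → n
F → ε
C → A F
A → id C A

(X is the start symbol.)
ε-productions: F → ε
So F is immediately nullable.
No further non-terminal can be added: every production for the remaining non-terminals contains a terminal or a non-nullable non-terminal.
Nullable = { 'F' }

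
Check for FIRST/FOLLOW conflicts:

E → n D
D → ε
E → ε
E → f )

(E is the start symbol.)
No FIRST/FOLLOW conflicts.

Nullable non-terminals: D, E.
D has a nullable alternative but only one production, so nothing to check.

E: nullable alternative(s) E → ε; FOLLOW(E) = { $ }
  E → n D: FIRST \ {ε} = { 'n' } — disjoint from FOLLOW(E)
  E → ε: FIRST \ {ε} = { } — this is the only nullable alternative, skip
  E → f ): FIRST \ {ε} = { 'f' } — disjoint from FOLLOW(E)

No FIRST/FOLLOW conflicts found.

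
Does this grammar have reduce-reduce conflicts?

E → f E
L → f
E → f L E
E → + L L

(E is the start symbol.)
No reduce-reduce conflicts

A reduce-reduce conflict occurs when an LR(0) state has two complete items [A → α .] and [B → β .] — both call for a reduction, and with no lookahead the parser cannot choose between them.

Augment with E' → E and build the canonical LR(0) collection (I0 = CLOSURE({[E' → . E]}), then GOTO on every symbol after a dot until no new states appear). It has 11 states:
  I0: { [E → . + L L], [E → . f E], [E → . f L E], [E' → . E] }  — shift
  I1: { [E → + . L L], [L → . f] }  — shift
  I2: { [E' → E .] }  — accept
  I3: { [E → . + L L], [E → . f E], [E → . f L E], [E → f . E], [E → f . L E], [L → . f] }  — shift
  I4: { [E → f E .] }  — reduce
  I5: { [E → . + L L], [E → . f E], [E → . f L E], [E → f L . E] }  — shift
  I6: { [E → . + L L], [E → . f E], [E → . f L E], [E → f . E], [E → f . L E], [L → . f], [L → f .] }  — shift, reduce
  I7: { [E → f L E .] }  — reduce
  I8: { [E → + L . L], [L → . f] }  — shift
  I9: { [L → f .] }  — reduce
  I10: { [E → + L L .] }  — reduce

No state contains more than one complete item.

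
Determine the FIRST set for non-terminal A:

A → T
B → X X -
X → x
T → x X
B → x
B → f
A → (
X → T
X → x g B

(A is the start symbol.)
To compute FIRST(A), examine every production with A on the left-hand side, reading each right-hand side left to right until a non-nullable symbol is reached.

FIRST sets of the other non-terminals involved (by the same procedure, iterated to a fixed point):
  FIRST(T) = { 'x' }

From A → T:
  - T is a non-terminal: add FIRST(T) \ {ε} = { 'x' }
    T is not nullable, so stop
From A → (:
  - '(' is a terminal: add '(' and stop

Collecting: FIRST(A) = { '(', 'x' }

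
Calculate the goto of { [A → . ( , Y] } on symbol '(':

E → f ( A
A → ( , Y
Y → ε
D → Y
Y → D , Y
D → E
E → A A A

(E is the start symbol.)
{ [A → ( . , Y] }

GOTO(I, '(') = CLOSURE({ [A → αX.β] : [A → α.Xβ] ∈ I, X = '(' })

Items with dot before '(', with the dot advanced:
  [A → . ( , Y] → [A → ( . , Y]
Closure adds nothing (no advanced item has the dot before a non-terminal).

GOTO = { [A → ( . , Y] }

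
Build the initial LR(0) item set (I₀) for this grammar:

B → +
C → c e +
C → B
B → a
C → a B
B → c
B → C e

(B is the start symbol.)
First, augment the grammar with B' → B
I₀ = CLOSURE({ [B' → . B] }):
  [B' → . B] has the dot before B: add [B → . +], [B → . a], [B → . c], [B → . C e]
  [B → . C e] has the dot before C: add [C → . c e +], [C → . B], [C → . a B]
No further items can be added.

I₀ = { [B → . +], [B → . C e], [B → . a], [B → . c], [B' → . B], [C → . B], [C → . a B], [C → . c e +] }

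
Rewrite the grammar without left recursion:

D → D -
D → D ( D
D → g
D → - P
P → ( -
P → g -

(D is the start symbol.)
D → g D'
D → - P D'
D' → - D'
D' → ( D D'
D' → ε
P → ( -
P → g -

D is directly left-recursive. The standard transformation for
  A → A α₁ | ... | A α_m | β₁ | ... | β_n
is
  A  → β₁ A' | ... | β_n A'
  A' → α₁ A' | ... | α_m A' | ε

D → g becomes D → g D'
D → - P becomes D → - P D'
D → D - becomes D' → - D'
D → D ( D becomes D' → ( D D'
Add D' → ε

Productions for other non-terminals are unchanged:
  P → ( -
  P → g -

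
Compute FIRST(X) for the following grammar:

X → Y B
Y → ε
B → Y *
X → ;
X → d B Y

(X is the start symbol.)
{ '*', ';', 'd' }

To compute FIRST(X), examine every production with X on the left-hand side, reading each right-hand side left to right until a non-nullable symbol is reached.

FIRST sets of the other non-terminals involved (by the same procedure, iterated to a fixed point):
  FIRST(Y) = { ε }
  FIRST(B) = { '*' }

From X → Y B:
  - Y is a non-terminal: add FIRST(Y) \ {ε} = { }
    Y is nullable, so continue to the next symbol
  - B is a non-terminal: add FIRST(B) \ {ε} = { '*' }
    B is not nullable, so stop
From X → ;:
  - ';' is a terminal: add ';' and stop
From X → d B Y:
  - d is a terminal: add 'd' and stop

Collecting: FIRST(X) = { '*', ';', 'd' }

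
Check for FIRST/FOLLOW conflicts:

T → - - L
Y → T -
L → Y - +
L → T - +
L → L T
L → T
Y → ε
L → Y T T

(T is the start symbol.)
Yes. Y → T '-' with FOLLOW(Y) on { '-' }

Nullable non-terminals: Y.
FIRST sets used below: FIRST(T) = { '-' }

Y: nullable alternative(s) Y → ε; FOLLOW(Y) = { '-' }
  Y → T -: FIRST \ {ε} = { '-' } — overlaps FOLLOW(Y) on { '-' }: CONFLICT
  Y → ε: FIRST \ {ε} = { } — this is the only nullable alternative, skip

L, T have no nullable alternative, so no FIRST/FOLLOW check is needed there.

So the grammar has 1 FIRST/FOLLOW conflict (marked CONFLICT above).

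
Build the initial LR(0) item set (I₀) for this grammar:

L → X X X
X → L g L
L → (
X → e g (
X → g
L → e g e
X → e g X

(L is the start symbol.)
{ [L → . (], [L → . X X X], [L → . e g e], [L' → . L], [X → . L g L], [X → . e g (], [X → . e g X], [X → . g] }

First, augment the grammar with L' → L
I₀ = CLOSURE({ [L' → . L] }):
  [L' → . L] has the dot before L: add [L → . X X X], [L → . (], [L → . e g e]
  [L → . X X X] has the dot before X: add [X → . L g L], [X → . e g (], [X → . g], [X → . e g X]
No further items can be added.

I₀ = { [L → . (], [L → . X X X], [L → . e g e], [L' → . L], [X → . L g L], [X → . e g (], [X → . e g X], [X → . g] }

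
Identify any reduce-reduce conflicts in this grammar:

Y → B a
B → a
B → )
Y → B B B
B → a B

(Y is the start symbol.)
Yes — I7: [B → a .] vs [Y → B a .]

A reduce-reduce conflict occurs when an LR(0) state has two complete items [A → α .] and [B → β .] — both call for a reduction, and with no lookahead the parser cannot choose between them.

Augment with Y' → Y and build the canonical LR(0) collection (I0 = CLOSURE({[Y' → . Y]}), then GOTO on every symbol after a dot until no new states appear). It has 9 states:
  I0: { [B → . )], [B → . a B], [B → . a], [Y → . B B B], [Y → . B a], [Y' → . Y] }  — shift
  I1: { [B → ) .] }  — reduce
  I2: { [B → . )], [B → . a B], [B → . a], [Y → B . B B], [Y → B . a] }  — shift
  I3: { [Y' → Y .] }  — accept
  I4: { [B → . )], [B → . a B], [B → . a], [B → a . B], [B → a .] }  — shift, reduce
  I5: { [B → a B .] }  — reduce
  I6: { [B → . )], [B → . a B], [B → . a], [Y → B B . B] }  — shift
  I7: { [B → . )], [B → . a B], [B → . a], [B → a . B], [B → a .], [Y → B a .] }  — shift, 2 reduces
  I8: { [Y → B B B .] }  — reduce

I7 contains complete items [B → a .], [Y → B a .] — reduce-reduce conflict.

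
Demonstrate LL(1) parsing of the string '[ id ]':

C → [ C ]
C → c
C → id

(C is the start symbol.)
LL(1) parsing maintains a stack (initially the start symbol over $) and the input. At each step: if the stack top is a terminal, match it against the current input token; if it is a non-terminal N, replace it with the RHS of M[N, lookahead] (the unique production whose predict set contains the lookahead).

Stack is shown with the top on the left.

Stack    Input     Action
-------------------------
C $      [ id ] $  output C → [ C ]
[ C ] $  [ id ] $  match '['
C ] $    id ] $    output C → id
id ] $   id ] $    match 'id'
] $      ] $       match ']'
$        $         accept

The string is accepted.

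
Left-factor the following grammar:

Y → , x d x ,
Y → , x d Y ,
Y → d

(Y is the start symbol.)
Y → , x d Y'
Y' → x ,
Y' → Y ,
Y → d

Left-factoring transforms A → αβ₁ | αβ₂ into A → αA' and A' → β₁ | β₂
(α is the longest common prefix among the alternatives). Repeat until
no nonterminal has two alternatives with a common prefix.

Round 1: Y has alternatives sharing prefix ', x d'. Introduce Y': Y → , x d Y'
  Add: Y' → x ,
  Add: Y' → Y ,

No remaining common prefixes — done.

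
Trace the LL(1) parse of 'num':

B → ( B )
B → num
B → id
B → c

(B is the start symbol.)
Stack is shown with the top on the left.

Stack  Input  Action
--------------------
B $    num $  output B → num
num $  num $  match 'num'
$      $      accept

The string is accepted.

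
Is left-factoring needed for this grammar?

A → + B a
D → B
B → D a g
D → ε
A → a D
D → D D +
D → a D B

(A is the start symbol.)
Left-factoring is needed when two productions for the same non-terminal
share a common prefix on the right-hand side.

Productions for A:
  A → + B a
  A → a D
Productions for D:
  D → B
  D → ε
  D → D D +
  D → a D B

No common prefixes found.

Answer: No, left-factoring is not needed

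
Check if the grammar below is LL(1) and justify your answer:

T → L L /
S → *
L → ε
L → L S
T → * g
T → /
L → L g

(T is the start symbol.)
A grammar is LL(1) if for each non-terminal N with multiple productions, the predict sets of those productions are pairwise disjoint, where PREDICT(N → α) = (FIRST(α) \ {ε}) ∪ (FOLLOW(N) if α ⇒* ε).

Relevant sets:
  FIRST(L) = { '*', 'g', ε }
  FIRST(S) = { '*' }
  FOLLOW(L) = { '*', '/', 'g' }

For T:
  PREDICT(T → L L '/') = { '*', '/', 'g' }
  PREDICT(T → '*' g) = { '*' }
  PREDICT(T → '/') = { '/' }
For L:
  PREDICT(L → ε) = { '*', '/', 'g' }
  PREDICT(L → L S) = { '*', 'g' }
  PREDICT(L → L g) = { '*', 'g' }
S has a single production, so nothing to check there.

Conflict found: Predict set conflict for T: { '*' }
The grammar is NOT LL(1).

Answer: No. Predict set conflict for T: { '*' }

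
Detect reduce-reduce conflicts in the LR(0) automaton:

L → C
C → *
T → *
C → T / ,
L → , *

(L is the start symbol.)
Yes — I1: [C → * .] vs [T → * .]

A reduce-reduce conflict occurs when an LR(0) state has two complete items [A → α .] and [B → β .] — both call for a reduction, and with no lookahead the parser cannot choose between them.

Augment with L' → L and build the canonical LR(0) collection (I0 = CLOSURE({[L' → . L]}), then GOTO on every symbol after a dot until no new states appear). It has 9 states:
  I0: { [C → . *], [C → . T / ,], [L → . , *], [L → . C], [L' → . L], [T → . *] }  — shift
  I1: { [C → * .], [T → * .] }  — 2 reduces
  I2: { [L → , . *] }  — shift
  I3: { [L → C .] }  — reduce
  I4: { [L' → L .] }  — accept
  I5: { [C → T . / ,] }  — shift
  I6: { [C → T / . ,] }  — shift
  I7: { [C → T / , .] }  — reduce
  I8: { [L → , * .] }  — reduce

I1 contains complete items [C → * .], [T → * .] — reduce-reduce conflict.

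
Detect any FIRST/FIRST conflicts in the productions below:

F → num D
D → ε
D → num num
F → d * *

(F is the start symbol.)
No FIRST/FIRST conflicts.

A FIRST/FIRST conflict occurs when two productions N → α and N → β for the same non-terminal have FIRST(α) ∩ FIRST(β) ≠ ∅ (with ε ∈ FIRST of a nullable right-hand side, so two nullable alternatives also conflict).

Productions for F:
  F → num D: FIRST = { 'num' }
  F → d * *: FIRST = { 'd' }
Productions for D:
  D → ε: FIRST = { ε }
  D → num num: FIRST = { 'num' }

All alternatives of each non-terminal have pairwise disjoint FIRST sets.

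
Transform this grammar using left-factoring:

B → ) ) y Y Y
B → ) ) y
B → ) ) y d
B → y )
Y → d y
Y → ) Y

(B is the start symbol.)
B → ) ) y B'
B' → Y Y
B' → ε
B' → d
B → y )
Y → d y
Y → ) Y

Left-factoring transforms A → αβ₁ | αβ₂ into A → αA' and A' → β₁ | β₂
(α is the longest common prefix among the alternatives). Repeat until
no nonterminal has two alternatives with a common prefix.

Round 1: B has alternatives sharing prefix ') ) y'. Introduce B': B → ) ) y B'
  Add: B' → Y Y
  Add: B' → ε
  Add: B' → d

No remaining common prefixes — done.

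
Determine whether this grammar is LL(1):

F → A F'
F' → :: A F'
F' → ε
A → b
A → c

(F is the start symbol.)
Yes, the grammar is LL(1).

A grammar is LL(1) if for each non-terminal N with multiple productions, the predict sets of those productions are pairwise disjoint, where PREDICT(N → α) = (FIRST(α) \ {ε}) ∪ (FOLLOW(N) if α ⇒* ε).

Relevant sets:
  FOLLOW(F') = { $ }

For F':
  PREDICT(F' → :: A F') = { '::' }
  PREDICT(F' → ε) = { $ }
For A:
  PREDICT(A → b) = { 'b' }
  PREDICT(A → c) = { 'c' }
F has a single production, so nothing to check there.

All predict sets are disjoint. The grammar IS LL(1).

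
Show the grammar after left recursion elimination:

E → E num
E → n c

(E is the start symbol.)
E → n c E'
E' → num E'
E' → ε

E is directly left-recursive. The standard transformation for
  A → A α₁ | ... | A α_m | β₁ | ... | β_n
is
  A  → β₁ A' | ... | β_n A'
  A' → α₁ A' | ... | α_m A' | ε

E → n c becomes E → n c E'
E → E num becomes E' → num E'
Add E' → ε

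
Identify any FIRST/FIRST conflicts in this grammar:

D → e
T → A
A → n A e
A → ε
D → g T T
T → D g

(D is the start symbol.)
A FIRST/FIRST conflict occurs when two productions N → α and N → β for the same non-terminal have FIRST(α) ∩ FIRST(β) ≠ ∅ (with ε ∈ FIRST of a nullable right-hand side, so two nullable alternatives also conflict).

FIRST sets of the non-terminals at (or reachable through a nullable prefix from) the front of some alternative:
  FIRST(A) = { 'n', ε }
  FIRST(D) = { 'e', 'g' }

Productions for D:
  D → e: FIRST = { 'e' }
  D → g T T: FIRST = { 'g' }
Productions for T:
  T → A: FIRST = { 'n', ε }
  T → D g: FIRST = { 'e', 'g' }
Productions for A:
  A → n A e: FIRST = { 'n' }
  A → ε: FIRST = { ε }

All alternatives of each non-terminal have pairwise disjoint FIRST sets.

Answer: No FIRST/FIRST conflicts.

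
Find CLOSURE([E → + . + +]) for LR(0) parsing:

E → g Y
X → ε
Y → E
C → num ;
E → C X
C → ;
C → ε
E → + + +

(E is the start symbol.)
{ [E → + . + +] }

To compute CLOSURE, for each item [A → α.Bβ] where B is a non-terminal, add [B → .γ] for all productions B → γ; repeat for the newly added items until nothing changes.

Start with: [E → + . + +]
The dot precedes the terminal '+', so nothing is added.

CLOSURE = { [E → + . + +] }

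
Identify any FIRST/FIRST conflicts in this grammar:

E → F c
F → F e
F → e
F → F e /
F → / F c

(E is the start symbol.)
Yes. F → F e / F → e on { 'e' }; F → F e / F → F e '/' on { '/', 'e' }; F → F e / F → '/' F c on { '/' }; F → e / F → F e '/' on { 'e' }; F → F e '/' / F → '/' F c on { '/' }

A FIRST/FIRST conflict occurs when two productions N → α and N → β for the same non-terminal have FIRST(α) ∩ FIRST(β) ≠ ∅ (with ε ∈ FIRST of a nullable right-hand side, so two nullable alternatives also conflict).

FIRST sets of the non-terminals at (or reachable through a nullable prefix from) the front of some alternative:
  FIRST(F) = { '/', 'e' }

Productions for F:
  F → F e: FIRST = { '/', 'e' }
  F → e: FIRST = { 'e' }
  F → F e /: FIRST = { '/', 'e' }
  F → / F c: FIRST = { '/' }
E has only one production, so no FIRST/FIRST conflict is possible there.

Conflict for F: F → F e and F → e
  Overlap: { 'e' }
Conflict for F: F → F e and F → F e /
  Overlap: { '/', 'e' }
Conflict for F: F → F e and F → / F c
  Overlap: { '/' }
Conflict for F: F → e and F → F e /
  Overlap: { 'e' }
Conflict for F: F → F e / and F → / F c
  Overlap: { '/' }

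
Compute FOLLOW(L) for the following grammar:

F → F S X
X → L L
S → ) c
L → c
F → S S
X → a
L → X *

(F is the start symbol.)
{ $, ')', '*', 'a', 'c' }

In X → L L: L is followed by L, add FIRST(L) \ {ε} = { 'a', 'c' }
In X → L L: L is at the end, add FOLLOW(X)

The FOLLOW sets referred to above (computed the same way, to a fixed point):
  FOLLOW(X) = { $, ')', '*' }

Taking the union: FOLLOW(L) = { $, ')', '*', 'a', 'c' }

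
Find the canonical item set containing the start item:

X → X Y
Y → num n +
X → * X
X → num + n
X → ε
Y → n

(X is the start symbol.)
{ [X → . * X], [X → . X Y], [X → . num + n], [X → .], [X' → . X] }

First, augment the grammar with X' → X
I₀ = CLOSURE({ [X' → . X] }):
  [X' → . X] has the dot before X: add [X → . X Y], [X → . * X], [X → . num + n], [X → .]
No further items can be added.

I₀ = { [X → . * X], [X → . X Y], [X → . num + n], [X → .], [X' → . X] }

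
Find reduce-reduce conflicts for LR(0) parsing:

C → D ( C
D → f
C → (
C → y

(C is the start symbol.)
No reduce-reduce conflicts

A reduce-reduce conflict occurs when an LR(0) state has two complete items [A → α .] and [B → β .] — both call for a reduction, and with no lookahead the parser cannot choose between them.

Augment with C' → C and build the canonical LR(0) collection (I0 = CLOSURE({[C' → . C]}), then GOTO on every symbol after a dot until no new states appear). It has 8 states:
  I0: { [C → . (], [C → . D ( C], [C → . y], [C' → . C], [D → . f] }  — shift
  I1: { [C → ( .] }  — reduce
  I2: { [C' → C .] }  — accept
  I3: { [C → D . ( C] }  — shift
  I4: { [D → f .] }  — reduce
  I5: { [C → y .] }  — reduce
  I6: { [C → . (], [C → . D ( C], [C → . y], [C → D ( . C], [D → . f] }  — shift
  I7: { [C → D ( C .] }  — reduce

No state contains more than one complete item.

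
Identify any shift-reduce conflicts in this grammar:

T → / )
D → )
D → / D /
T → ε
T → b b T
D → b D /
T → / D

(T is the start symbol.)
A shift-reduce conflict occurs when an LR(0) state has both:
  - a complete (reduce) item [A → α .] (dot at the end), and
  - a shift item [B → β . c γ] (dot before a terminal).

Augment with T' → T and build the canonical LR(0) collection (I0 = CLOSURE({[T' → . T]}), then GOTO on every symbol after a dot until no new states appear). It has 15 states:
  I0: { [T → . / )], [T → . / D], [T → . b b T], [T → .], [T' → . T] }  — shift, reduce
  I1: { [D → . )], [D → . / D /], [D → . b D /], [T → / . )], [T → / . D] }  — shift
  I2: { [T' → T .] }  — accept
  I3: { [T → b . b T] }  — shift
  I4: { [T → . / )], [T → . / D], [T → . b b T], [T → .], [T → b b . T] }  — shift, reduce
  I5: { [T → b b T .] }  — reduce
  I6: { [D → ) .], [T → / ) .] }  — 2 reduces
  I7: { [D → . )], [D → . / D /], [D → . b D /], [D → / . D /] }  — shift
  I8: { [T → / D .] }  — reduce
  I9: { [D → . )], [D → . / D /], [D → . b D /], [D → b . D /] }  — shift
  I10: { [D → ) .] }  — reduce
  I11: { [D → b D . /] }  — shift
  I12: { [D → b D / .] }  — reduce
  I13: { [D → / D . /] }  — shift
  I14: { [D → / D / .] }  — reduce

I0 contains reduce item [T → .] and shift items [T → . / )], [T → . / D], [T → . b b T] — shift-reduce conflict.
I4 contains reduce item [T → .] and shift items [T → . / )], [T → . / D], [T → . b b T] — shift-reduce conflict.

Answer: Yes — I0: [T → .] vs [T → . / )]; I4: [T → .] vs [T → . / )]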